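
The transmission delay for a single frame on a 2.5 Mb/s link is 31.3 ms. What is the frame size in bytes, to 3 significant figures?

9780 bytes

L = R × t_tx = 2500000 b/s × 0.0313 s = 78250 bits.
In bytes: 78250 / 8 = 9780 bytes.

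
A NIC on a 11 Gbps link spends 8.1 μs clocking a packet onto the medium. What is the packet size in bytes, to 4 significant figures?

L = R × t_tx = 11000000000 b/s × 8.1e-06 s = 89100 bits.
In bytes: 89100 / 8 = 11140 bytes.

11140 bytes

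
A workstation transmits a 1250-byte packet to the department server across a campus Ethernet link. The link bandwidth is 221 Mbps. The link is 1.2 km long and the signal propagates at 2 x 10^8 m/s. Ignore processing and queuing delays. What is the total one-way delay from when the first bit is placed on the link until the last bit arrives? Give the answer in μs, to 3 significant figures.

L = 1250 × 8 = 10000 bits.
Transmission delay = L/R = 10000 / 221000000 = 45.2489 μs.
Propagation delay = d/s = 1200 m / 200000000 m/s = 6 μs.
Total = 51.2 μs.

51.2 μs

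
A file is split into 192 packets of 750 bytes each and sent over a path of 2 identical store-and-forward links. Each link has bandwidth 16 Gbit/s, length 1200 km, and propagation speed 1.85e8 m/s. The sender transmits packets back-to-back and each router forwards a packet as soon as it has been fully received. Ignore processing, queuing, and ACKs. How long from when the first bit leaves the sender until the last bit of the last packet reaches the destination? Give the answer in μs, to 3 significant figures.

13000 μs

Per-hop transmission t_tx = L/R = 6000/16000000000 = 0.375 μs.
Per-hop propagation t_prop = 1200000/185000000 = 6486.49 μs.
Pipeline fill: first packet needs 2·t_tx to clear all hops; remaining 191 packets each add one t_tx.
Total = (2+192-1)·t_tx + 2·t_prop = 193·0.375 + 2·6486.49 = 13000 μs.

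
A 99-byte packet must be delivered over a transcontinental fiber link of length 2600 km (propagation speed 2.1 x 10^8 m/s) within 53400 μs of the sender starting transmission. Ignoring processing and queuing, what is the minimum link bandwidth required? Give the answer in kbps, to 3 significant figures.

L = 792 bits.
Propagation delay = 2600000 / 210000000 = 12381 μs.
Transmission budget = 53400 − 12381 = 41019 μs.
R ≥ L / t_tx = 792 bits / 0.041019 s = 19.3 kbps.

19.3 kbps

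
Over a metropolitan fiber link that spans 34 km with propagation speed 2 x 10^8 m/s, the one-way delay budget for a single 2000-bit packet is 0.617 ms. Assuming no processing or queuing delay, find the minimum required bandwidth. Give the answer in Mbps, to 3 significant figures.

4.47 Mbps

Propagation delay = 34000 / 200000000 = 0.17 ms.
Transmission budget = 0.617 − 0.17 = 0.447 ms.
R ≥ L / t_tx = 2000 bits / 0.000447 s = 4.47 Mbps.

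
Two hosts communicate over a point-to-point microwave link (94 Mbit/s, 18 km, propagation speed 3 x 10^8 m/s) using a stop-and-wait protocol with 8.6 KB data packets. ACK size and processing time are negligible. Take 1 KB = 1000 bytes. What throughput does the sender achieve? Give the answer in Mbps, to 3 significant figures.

80.8 Mbps

t_tx = L/R = 68800/94000000 = 0.000731915 s.
t_prop = 18000/300000000 = 6e-05 s; RTT = 0.00012 s.
Cycle = t_tx + RTT = 0.000851915 s.
Throughput = L / cycle = 68800 / 0.000851915 = 80.8 Mbps.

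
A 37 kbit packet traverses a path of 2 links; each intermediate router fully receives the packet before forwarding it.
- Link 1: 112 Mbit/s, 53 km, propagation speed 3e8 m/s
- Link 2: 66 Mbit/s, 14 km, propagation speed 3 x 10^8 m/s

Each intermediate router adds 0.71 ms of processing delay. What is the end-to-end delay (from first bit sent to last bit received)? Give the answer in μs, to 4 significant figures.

1824 μs

L = 37000 bits.
Transmission delays (L/R per hop): 330.357, 560.606 μs; sum = 890.963 μs.
Propagation delays (d/s per hop): 176.667, 46.6667 μs; sum = 223.333 μs.
Processing at 1 router(s): 1 × 0.71 ms = 710 μs.
End-to-end = 1824 μs.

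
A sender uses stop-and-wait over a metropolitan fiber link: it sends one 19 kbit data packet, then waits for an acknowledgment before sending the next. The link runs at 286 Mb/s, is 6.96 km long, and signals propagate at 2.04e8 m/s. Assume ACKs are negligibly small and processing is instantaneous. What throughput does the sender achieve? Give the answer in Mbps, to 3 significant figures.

141 Mbps

t_tx = L/R = 19000/286000000 = 6.64336e-05 s.
t_prop = 6960/204000000 = 3.41176e-05 s; RTT = 6.82353e-05 s.
Cycle = t_tx + RTT = 0.000134669 s.
Throughput = L / cycle = 19000 / 0.000134669 = 141 Mbps.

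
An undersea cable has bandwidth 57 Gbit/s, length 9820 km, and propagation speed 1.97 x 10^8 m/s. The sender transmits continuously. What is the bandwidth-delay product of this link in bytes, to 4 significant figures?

355200000 bytes

Propagation delay = 9820000 / 197000000 = 0.0498477 s.
BDP = R × t_prop = 57000000000 × 0.0498477 = 2841320000 bits.
In bytes: 2841320000/8 = 355200000 bytes.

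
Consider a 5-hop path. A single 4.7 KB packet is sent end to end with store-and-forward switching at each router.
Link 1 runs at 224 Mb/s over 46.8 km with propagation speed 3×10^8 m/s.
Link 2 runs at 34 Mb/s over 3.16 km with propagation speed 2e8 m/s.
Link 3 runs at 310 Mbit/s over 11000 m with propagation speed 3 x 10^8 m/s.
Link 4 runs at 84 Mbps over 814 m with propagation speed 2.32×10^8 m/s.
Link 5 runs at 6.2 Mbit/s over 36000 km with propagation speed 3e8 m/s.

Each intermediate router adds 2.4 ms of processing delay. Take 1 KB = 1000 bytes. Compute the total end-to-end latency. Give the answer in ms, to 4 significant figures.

L = 37600 bits.
Transmission delays (L/R per hop): 0.167857, 1.10588, 0.12129, 0.447619, 6.06452 ms; sum = 7.90716 ms.
Propagation delays (d/s per hop): 0.156, 0.0158, 0.0366667, 0.00350862, 120 ms; sum = 120.212 ms.
Processing at 4 router(s): 4 × 2.4 ms = 9.6 ms.
End-to-end = 137.7 ms.

137.7 ms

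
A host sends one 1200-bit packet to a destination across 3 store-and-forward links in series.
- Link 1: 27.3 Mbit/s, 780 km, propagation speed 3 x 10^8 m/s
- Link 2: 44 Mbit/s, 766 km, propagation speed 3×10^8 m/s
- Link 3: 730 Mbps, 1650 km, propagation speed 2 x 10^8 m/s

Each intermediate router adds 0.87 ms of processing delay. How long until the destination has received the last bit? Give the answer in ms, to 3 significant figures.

15.2 ms

Transmission delays (L/R per hop): 0.043956, 0.0272727, 0.00164384 ms; sum = 0.0728726 ms.
Propagation delays (d/s per hop): 2.6, 2.55333, 8.25 ms; sum = 13.4033 ms.
Processing at 2 router(s): 2 × 0.87 ms = 1.74 ms.
End-to-end = 15.2 ms.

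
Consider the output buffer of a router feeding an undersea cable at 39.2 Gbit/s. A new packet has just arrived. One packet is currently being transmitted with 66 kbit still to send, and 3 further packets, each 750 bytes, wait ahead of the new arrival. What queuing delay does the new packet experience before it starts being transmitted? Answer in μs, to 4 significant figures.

Each queued packet: L/R = 6000/39200000000 = 0.153061 μs.
3 queued → 0.459184 μs.
Plus remaining 66000 bits of current packet: 1.68367 μs.
Queuing delay = 2.143 μs.

2.143 μs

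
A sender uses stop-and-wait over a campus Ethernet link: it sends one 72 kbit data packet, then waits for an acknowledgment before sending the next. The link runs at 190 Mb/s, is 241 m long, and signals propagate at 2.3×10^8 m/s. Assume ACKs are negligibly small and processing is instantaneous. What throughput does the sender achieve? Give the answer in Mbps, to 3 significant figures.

t_tx = L/R = 72000/190000000 = 0.000378947 s.
t_prop = 241/2.3e+08 = 1.04783e-06 s; RTT = 2.09565e-06 s.
Cycle = t_tx + RTT = 0.000381043 s.
Throughput = L / cycle = 72000 / 0.000381043 = 189 Mbps.

189 Mbps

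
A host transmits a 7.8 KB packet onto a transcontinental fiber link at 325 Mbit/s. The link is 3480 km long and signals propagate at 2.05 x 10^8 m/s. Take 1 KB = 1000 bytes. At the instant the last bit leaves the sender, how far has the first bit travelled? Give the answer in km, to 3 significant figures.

t_tx = L/R = 62400/325000000 = 0.000192 s.
Distance = s × t_tx = 2.05e+08 × 0.000192 = 39.4 km.

39.4 km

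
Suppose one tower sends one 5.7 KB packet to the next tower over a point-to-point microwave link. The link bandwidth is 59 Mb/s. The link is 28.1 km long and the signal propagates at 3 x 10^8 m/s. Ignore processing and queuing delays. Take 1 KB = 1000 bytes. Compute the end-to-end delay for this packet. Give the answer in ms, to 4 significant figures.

L = 45600 bits.
Transmission delay = L/R = 45600 / 59000000 = 0.772881 ms.
Propagation delay = d/s = 28100 m / 300000000 m/s = 0.0936667 ms.
Total = 0.8665 ms.

0.8665 ms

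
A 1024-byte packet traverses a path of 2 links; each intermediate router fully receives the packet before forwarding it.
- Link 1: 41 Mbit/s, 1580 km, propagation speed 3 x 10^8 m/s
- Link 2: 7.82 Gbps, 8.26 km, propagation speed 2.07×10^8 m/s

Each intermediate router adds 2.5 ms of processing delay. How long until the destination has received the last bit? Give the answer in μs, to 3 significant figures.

L = 1024 × 8 = 8192 bits.
Transmission delays (L/R per hop): 199.805, 1.04757 μs; sum = 200.852 μs.
Propagation delays (d/s per hop): 5266.67, 39.9034 μs; sum = 5306.57 μs.
Processing at 1 router(s): 1 × 2.5 ms = 2500 μs.
End-to-end = 8010 μs.

8010 μs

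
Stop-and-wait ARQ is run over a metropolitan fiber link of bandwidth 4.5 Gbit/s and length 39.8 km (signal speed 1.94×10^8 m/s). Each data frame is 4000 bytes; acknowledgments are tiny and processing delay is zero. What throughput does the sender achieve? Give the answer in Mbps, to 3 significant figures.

t_tx = L/R = 32000/4500000000 = 7.11111e-06 s.
t_prop = 39800/194000000 = 0.000205155 s; RTT = 0.000410309 s.
Cycle = t_tx + RTT = 0.00041742 s.
Throughput = L / cycle = 32000 / 0.00041742 = 76.7 Mbps.

76.7 Mbps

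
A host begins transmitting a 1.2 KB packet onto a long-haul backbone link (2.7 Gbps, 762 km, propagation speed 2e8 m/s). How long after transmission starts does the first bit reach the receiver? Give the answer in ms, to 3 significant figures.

First bit experiences only propagation delay: d/s = 762000/200000000 = 3.81 ms.

3.81 ms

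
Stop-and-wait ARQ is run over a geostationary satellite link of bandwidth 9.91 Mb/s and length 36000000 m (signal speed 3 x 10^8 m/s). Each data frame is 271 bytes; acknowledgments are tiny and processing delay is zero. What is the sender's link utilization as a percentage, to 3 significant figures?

0.0911 %

t_tx = L/R = 2168/9910000 = 0.000218769 s.
t_prop = 36000000/300000000 = 0.12 s; RTT = 0.24 s.
Cycle = t_tx + RTT = 0.240219 s.
Utilization = t_tx / cycle = 0.000218769/0.240219 = 0.0911 %.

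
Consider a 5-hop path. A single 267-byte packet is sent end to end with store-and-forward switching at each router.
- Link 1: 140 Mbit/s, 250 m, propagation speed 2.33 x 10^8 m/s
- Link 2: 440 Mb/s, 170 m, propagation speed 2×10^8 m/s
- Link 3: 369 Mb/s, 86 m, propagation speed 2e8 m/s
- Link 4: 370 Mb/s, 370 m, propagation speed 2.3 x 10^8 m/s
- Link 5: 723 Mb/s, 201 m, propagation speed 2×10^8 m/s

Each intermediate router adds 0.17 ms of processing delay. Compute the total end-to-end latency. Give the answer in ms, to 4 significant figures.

L = 267 × 8 = 2136 bits.
Transmission delays (L/R per hop): 0.0152571, 0.00485455, 0.00578862, 0.00577297, 0.00295436 ms; sum = 0.0346276 ms.
Propagation delays (d/s per hop): 0.00107296, 0.00085, 0.00043, 0.0016087, 0.001005 ms; sum = 0.00496666 ms.
Processing at 4 router(s): 4 × 0.17 ms = 0.68 ms.
End-to-end = 0.7196 ms.

0.7196 ms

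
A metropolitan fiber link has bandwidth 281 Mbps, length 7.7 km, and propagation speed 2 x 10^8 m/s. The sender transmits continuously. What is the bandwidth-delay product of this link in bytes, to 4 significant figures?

1352 bytes

Propagation delay = 7700 / 200000000 = 3.85e-05 s.
BDP = R × t_prop = 281000000 × 3.85e-05 = 10818.5 bits.
In bytes: 10818.5/8 = 1352 bytes.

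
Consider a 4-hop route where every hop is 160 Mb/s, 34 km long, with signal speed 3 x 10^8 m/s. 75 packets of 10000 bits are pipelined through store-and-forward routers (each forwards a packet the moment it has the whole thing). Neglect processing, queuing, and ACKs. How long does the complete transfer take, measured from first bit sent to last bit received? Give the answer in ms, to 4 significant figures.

5.328 ms

Per-hop transmission t_tx = L/R = 10000/160000000 = 0.0625 ms.
Per-hop propagation t_prop = 34000/300000000 = 0.113333 ms.
Pipeline fill: first packet needs 4·t_tx to clear all hops; remaining 74 packets each add one t_tx.
Total = (4+75-1)·t_tx + 4·t_prop = 78·0.0625 + 4·0.113333 = 5.328 ms.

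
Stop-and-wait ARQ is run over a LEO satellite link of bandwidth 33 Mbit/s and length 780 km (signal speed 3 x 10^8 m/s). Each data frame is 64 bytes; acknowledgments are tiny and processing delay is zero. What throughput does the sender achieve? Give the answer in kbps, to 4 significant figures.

98.17 kbps

t_tx = L/R = 512/33000000 = 1.55152e-05 s.
t_prop = 780000/300000000 = 0.0026 s; RTT = 0.0052 s.
Cycle = t_tx + RTT = 0.00521552 s.
Throughput = L / cycle = 512 / 0.00521552 = 98.17 kbps.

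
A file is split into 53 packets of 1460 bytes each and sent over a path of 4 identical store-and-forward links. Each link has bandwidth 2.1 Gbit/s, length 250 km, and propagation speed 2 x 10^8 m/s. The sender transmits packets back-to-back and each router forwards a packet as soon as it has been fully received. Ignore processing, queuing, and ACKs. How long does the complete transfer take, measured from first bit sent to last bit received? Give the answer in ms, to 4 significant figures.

Per-hop transmission t_tx = L/R = 11680/2100000000 = 0.0055619 ms.
Per-hop propagation t_prop = 250000/200000000 = 1.25 ms.
Pipeline fill: first packet needs 4·t_tx to clear all hops; remaining 52 packets each add one t_tx.
Total = (4+53-1)·t_tx + 4·t_prop = 56·0.0055619 + 4·1.25 = 5.311 ms.

5.311 ms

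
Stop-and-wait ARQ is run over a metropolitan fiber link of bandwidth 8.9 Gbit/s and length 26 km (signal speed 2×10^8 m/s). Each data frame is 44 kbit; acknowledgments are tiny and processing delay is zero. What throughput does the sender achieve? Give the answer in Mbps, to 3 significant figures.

t_tx = L/R = 44000/8900000000 = 4.94382e-06 s.
t_prop = 26000/200000000 = 0.00013 s; RTT = 0.00026 s.
Cycle = t_tx + RTT = 0.000264944 s.
Throughput = L / cycle = 44000 / 0.000264944 = 166 Mbps.

166 Mbps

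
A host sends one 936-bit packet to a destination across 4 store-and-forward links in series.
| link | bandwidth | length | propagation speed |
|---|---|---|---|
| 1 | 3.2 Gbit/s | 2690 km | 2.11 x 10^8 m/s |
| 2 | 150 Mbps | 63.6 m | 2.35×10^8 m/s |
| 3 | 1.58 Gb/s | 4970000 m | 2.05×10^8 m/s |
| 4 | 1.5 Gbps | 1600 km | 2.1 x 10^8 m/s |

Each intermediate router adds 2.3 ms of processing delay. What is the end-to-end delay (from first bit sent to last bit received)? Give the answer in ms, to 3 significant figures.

51.5 ms

Transmission delays (L/R per hop): 0.0002925, 0.00624, 0.000592405, 0.000624 ms; sum = 0.00774891 ms.
Propagation delays (d/s per hop): 12.7488, 0.000270638, 24.2439, 7.61905 ms; sum = 44.612 ms.
Processing at 3 router(s): 3 × 2.3 ms = 6.9 ms.
End-to-end = 51.5 ms.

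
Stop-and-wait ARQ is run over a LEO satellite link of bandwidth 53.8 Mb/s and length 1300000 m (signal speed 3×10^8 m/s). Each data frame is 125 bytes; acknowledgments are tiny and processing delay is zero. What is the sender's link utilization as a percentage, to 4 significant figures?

t_tx = L/R = 1000/53800000 = 1.85874e-05 s.
t_prop = 1300000/300000000 = 0.00433333 s; RTT = 0.00866667 s.
Cycle = t_tx + RTT = 0.00868525 s.
Utilization = t_tx / cycle = 1.85874e-05/0.00868525 = 0.2140 %.

0.2140 %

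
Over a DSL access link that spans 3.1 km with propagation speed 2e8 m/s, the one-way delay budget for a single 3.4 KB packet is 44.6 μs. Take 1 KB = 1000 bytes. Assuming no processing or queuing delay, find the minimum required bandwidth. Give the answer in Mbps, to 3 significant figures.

935 Mbps

L = 27200 bits.
Propagation delay = 3100 / 200000000 = 15.5 μs.
Transmission budget = 44.6 − 15.5 = 29.1 μs.
R ≥ L / t_tx = 27200 bits / 2.91e-05 s = 935 Mbps.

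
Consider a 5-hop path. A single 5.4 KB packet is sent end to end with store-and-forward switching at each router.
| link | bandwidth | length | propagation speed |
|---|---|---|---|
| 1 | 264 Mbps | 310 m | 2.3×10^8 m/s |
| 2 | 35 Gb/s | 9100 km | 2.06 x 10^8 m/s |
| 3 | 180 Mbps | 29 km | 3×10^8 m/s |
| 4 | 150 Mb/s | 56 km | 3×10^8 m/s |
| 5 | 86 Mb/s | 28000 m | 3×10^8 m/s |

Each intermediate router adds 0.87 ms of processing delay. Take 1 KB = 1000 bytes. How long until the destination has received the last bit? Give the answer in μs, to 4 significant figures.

L = 43200 bits.
Transmission delays (L/R per hop): 163.636, 1.23429, 240, 288, 502.326 μs; sum = 1195.2 μs.
Propagation delays (d/s per hop): 1.34783, 44174.8, 96.6667, 186.667, 93.3333 μs; sum = 44552.8 μs.
Processing at 4 router(s): 4 × 0.87 ms = 3480 μs.
End-to-end = 49230 μs.

49230 μs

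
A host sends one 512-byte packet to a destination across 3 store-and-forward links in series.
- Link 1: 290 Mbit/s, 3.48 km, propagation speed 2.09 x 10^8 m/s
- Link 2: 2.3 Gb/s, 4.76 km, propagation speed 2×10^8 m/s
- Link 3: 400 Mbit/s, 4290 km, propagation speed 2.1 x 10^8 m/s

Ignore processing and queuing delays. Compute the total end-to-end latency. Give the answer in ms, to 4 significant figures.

20.50 ms

L = 512 × 8 = 4096 bits.
Transmission delays (L/R per hop): 0.0141241, 0.00178087, 0.01024 ms; sum = 0.026145 ms.
Propagation delays (d/s per hop): 0.0166507, 0.0238, 20.4286 ms; sum = 20.469 ms.
End-to-end = 20.50 ms.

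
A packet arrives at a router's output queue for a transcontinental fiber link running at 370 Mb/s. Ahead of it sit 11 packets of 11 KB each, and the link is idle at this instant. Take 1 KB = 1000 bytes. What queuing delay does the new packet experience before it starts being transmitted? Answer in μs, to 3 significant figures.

Each queued packet: L/R = 88000/370000000 = 237.838 μs.
11 queued → 2616.22 μs.
Queuing delay = 2620 μs.

2620 μs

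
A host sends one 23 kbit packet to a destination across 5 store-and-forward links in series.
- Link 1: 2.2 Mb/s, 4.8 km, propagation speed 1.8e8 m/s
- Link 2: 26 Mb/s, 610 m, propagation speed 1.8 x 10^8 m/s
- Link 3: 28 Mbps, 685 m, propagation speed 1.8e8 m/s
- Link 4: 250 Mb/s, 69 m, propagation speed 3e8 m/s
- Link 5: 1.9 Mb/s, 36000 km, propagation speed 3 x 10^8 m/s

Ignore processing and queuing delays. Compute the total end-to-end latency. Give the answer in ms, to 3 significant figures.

144 ms

L = 23000 bits.
Transmission delays (L/R per hop): 10.4545, 0.884615, 0.821429, 0.092, 12.1053 ms; sum = 24.3579 ms.
Propagation delays (d/s per hop): 0.0266667, 0.00338889, 0.00380556, 0.00023, 120 ms; sum = 120.034 ms.
End-to-end = 144 ms.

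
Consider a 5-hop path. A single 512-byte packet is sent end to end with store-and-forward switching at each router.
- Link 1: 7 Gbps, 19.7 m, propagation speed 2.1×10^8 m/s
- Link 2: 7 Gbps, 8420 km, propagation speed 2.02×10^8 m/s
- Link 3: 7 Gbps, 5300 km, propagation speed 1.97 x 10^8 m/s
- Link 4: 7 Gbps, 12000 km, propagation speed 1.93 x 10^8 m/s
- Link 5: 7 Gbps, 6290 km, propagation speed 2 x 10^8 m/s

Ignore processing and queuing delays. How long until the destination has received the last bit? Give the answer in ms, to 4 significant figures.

L = 512 × 8 = 4096 bits.
Transmission delay per hop = L/R = 4096/7000000000 = 0.000585143 ms; 5 hops → 0.00292571 ms.
Propagation delays (d/s per hop): 9.38095e-05, 41.6832, 26.9036, 62.1762, 31.45 ms; sum = 162.213 ms.
End-to-end = 162.2 ms.

162.2 ms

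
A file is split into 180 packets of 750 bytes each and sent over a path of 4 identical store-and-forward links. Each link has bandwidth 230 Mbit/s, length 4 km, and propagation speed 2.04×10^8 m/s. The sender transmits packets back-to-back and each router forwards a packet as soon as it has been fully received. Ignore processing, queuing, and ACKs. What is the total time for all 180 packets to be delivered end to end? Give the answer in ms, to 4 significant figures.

Per-hop transmission t_tx = L/R = 6000/230000000 = 0.026087 ms.
Per-hop propagation t_prop = 4000/204000000 = 0.0196078 ms.
Pipeline fill: first packet needs 4·t_tx to clear all hops; remaining 179 packets each add one t_tx.
Total = (4+180-1)·t_tx + 4·t_prop = 183·0.026087 + 4·0.0196078 = 4.852 ms.

4.852 ms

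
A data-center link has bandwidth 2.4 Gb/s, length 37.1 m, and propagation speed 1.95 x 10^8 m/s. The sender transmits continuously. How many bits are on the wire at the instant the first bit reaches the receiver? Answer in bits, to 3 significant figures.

Propagation delay = 37.1 / 195000000 = 1.90256e-07 s.
BDP = R × t_prop = 2400000000 × 1.90256e-07 = 456.615 bits.

457 bits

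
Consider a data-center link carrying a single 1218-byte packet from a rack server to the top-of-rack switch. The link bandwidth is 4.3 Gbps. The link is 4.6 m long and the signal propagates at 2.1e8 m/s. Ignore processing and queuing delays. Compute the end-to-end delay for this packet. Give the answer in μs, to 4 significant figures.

L = 1218 × 8 = 9744 bits.
Transmission delay = L/R = 9744 / 4300000000 = 2.26605 μs.
Propagation delay = d/s = 4.6 m / 210000000 m/s = 0.0219048 μs.
Total = 2.288 μs.

2.288 μs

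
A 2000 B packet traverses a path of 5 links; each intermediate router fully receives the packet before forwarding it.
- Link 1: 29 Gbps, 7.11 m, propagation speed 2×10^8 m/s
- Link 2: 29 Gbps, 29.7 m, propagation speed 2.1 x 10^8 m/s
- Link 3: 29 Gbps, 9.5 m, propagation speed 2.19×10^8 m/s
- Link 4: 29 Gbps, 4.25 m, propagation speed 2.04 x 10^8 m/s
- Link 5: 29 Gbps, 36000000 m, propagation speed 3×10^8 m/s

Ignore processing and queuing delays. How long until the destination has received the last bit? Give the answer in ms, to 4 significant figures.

L = 2000 × 8 = 16000 bits.
Transmission delay per hop = L/R = 16000/29000000000 = 0.000551724 ms; 5 hops → 0.00275862 ms.
Propagation delays (d/s per hop): 3.555e-05, 0.000141429, 4.3379e-05, 2.08333e-05, 120 ms; sum = 120 ms.
End-to-end = 120.0 ms.

120.0 ms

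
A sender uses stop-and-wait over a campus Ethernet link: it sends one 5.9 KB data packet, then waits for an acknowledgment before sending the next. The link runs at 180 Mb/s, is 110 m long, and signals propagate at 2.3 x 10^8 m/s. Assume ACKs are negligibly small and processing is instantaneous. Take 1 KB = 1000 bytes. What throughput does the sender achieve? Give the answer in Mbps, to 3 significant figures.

t_tx = L/R = 47200/180000000 = 0.000262222 s.
t_prop = 110/2.3e+08 = 4.78261e-07 s; RTT = 9.56522e-07 s.
Cycle = t_tx + RTT = 0.000263179 s.
Throughput = L / cycle = 47200 / 0.000263179 = 179 Mbps.

179 Mbps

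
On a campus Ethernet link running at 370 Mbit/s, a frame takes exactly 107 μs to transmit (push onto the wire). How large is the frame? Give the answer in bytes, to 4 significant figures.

4949 bytes

L = R × t_tx = 370000000 b/s × 0.000107 s = 39590 bits.
In bytes: 39590 / 8 = 4949 bytes.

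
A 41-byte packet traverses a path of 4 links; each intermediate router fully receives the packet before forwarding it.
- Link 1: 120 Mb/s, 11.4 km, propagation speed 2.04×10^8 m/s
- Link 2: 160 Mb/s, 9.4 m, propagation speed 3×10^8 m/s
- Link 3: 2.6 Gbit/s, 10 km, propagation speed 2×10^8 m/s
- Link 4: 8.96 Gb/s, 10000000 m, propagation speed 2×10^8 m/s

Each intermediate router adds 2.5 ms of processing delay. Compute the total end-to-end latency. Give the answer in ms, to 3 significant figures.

L = 41 × 8 = 328 bits.
Transmission delays (L/R per hop): 0.00273333, 0.00205, 0.000126154, 3.66071e-05 ms; sum = 0.00494609 ms.
Propagation delays (d/s per hop): 0.0558824, 3.13333e-05, 0.05, 50 ms; sum = 50.1059 ms.
Processing at 3 router(s): 3 × 2.5 ms = 7.5 ms.
End-to-end = 57.6 ms.

57.6 ms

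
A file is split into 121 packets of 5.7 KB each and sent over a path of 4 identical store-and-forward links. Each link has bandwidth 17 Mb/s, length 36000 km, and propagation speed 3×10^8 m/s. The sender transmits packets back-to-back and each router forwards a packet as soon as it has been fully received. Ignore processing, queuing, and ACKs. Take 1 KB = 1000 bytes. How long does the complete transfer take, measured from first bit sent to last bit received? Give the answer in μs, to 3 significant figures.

813000 μs

Per-hop transmission t_tx = L/R = 45600/17000000 = 2682.35 μs.
Per-hop propagation t_prop = 36000000/300000000 = 120000 μs.
Pipeline fill: first packet needs 4·t_tx to clear all hops; remaining 120 packets each add one t_tx.
Total = (4+121-1)·t_tx + 4·t_prop = 124·2682.35 + 4·120000 = 813000 μs.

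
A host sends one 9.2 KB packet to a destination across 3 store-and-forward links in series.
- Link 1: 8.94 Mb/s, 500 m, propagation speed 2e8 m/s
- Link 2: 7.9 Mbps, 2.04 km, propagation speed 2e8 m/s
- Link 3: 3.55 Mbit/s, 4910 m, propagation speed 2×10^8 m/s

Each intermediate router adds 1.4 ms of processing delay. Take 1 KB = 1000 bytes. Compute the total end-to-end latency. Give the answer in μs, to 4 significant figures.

41120 μs

L = 73600 bits.
Transmission delays (L/R per hop): 8232.66, 9316.46, 20732.4 μs; sum = 38281.5 μs.
Propagation delays (d/s per hop): 2.5, 10.2, 24.55 μs; sum = 37.25 μs.
Processing at 2 router(s): 2 × 1.4 ms = 2800 μs.
End-to-end = 41120 μs.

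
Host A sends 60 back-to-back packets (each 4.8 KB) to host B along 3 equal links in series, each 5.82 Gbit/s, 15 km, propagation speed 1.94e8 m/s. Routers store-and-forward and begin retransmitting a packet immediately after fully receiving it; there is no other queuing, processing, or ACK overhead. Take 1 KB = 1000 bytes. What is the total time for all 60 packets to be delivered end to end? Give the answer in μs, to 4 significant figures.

Per-hop transmission t_tx = L/R = 38400/5820000000 = 6.59794 μs.
Per-hop propagation t_prop = 15000/194000000 = 77.3196 μs.
Pipeline fill: first packet needs 3·t_tx to clear all hops; remaining 59 packets each add one t_tx.
Total = (3+60-1)·t_tx + 3·t_prop = 62·6.59794 + 3·77.3196 = 641.0 μs.

641.0 μs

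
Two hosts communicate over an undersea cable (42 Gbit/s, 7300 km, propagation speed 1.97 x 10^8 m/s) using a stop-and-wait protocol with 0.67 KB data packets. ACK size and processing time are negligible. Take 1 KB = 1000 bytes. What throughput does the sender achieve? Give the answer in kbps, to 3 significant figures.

t_tx = L/R = 5360/42000000000 = 1.27619e-07 s.
t_prop = 7300000/197000000 = 0.0370558 s; RTT = 0.0741117 s.
Cycle = t_tx + RTT = 0.0741118 s.
Throughput = L / cycle = 5360 / 0.0741118 = 72.3 kbps.

72.3 kbps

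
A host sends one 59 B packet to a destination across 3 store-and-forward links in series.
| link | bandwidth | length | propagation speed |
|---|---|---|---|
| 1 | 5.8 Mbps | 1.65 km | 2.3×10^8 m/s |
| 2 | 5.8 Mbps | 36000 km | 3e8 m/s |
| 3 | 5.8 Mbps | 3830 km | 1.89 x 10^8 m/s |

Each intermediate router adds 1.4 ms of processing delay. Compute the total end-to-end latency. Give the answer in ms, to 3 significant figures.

L = 59 × 8 = 472 bits.
Transmission delay per hop = L/R = 472/5800000 = 0.0813793 ms; 3 hops → 0.244138 ms.
Propagation delays (d/s per hop): 0.00717391, 120, 20.2646 ms; sum = 140.272 ms.
Processing at 2 router(s): 2 × 1.4 ms = 2.8 ms.
End-to-end = 143 ms.

143 ms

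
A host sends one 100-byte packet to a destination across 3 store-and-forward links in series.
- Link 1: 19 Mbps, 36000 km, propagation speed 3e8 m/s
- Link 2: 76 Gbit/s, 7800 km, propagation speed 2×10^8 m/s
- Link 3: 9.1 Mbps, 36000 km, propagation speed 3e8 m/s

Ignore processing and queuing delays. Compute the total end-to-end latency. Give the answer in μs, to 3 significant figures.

L = 100 × 8 = 800 bits.
Transmission delays (L/R per hop): 42.1053, 0.0105263, 87.9121 μs; sum = 130.028 μs.
Propagation delays (d/s per hop): 120000, 39000, 120000 μs; sum = 279000 μs.
End-to-end = 279000 μs.

279000 μs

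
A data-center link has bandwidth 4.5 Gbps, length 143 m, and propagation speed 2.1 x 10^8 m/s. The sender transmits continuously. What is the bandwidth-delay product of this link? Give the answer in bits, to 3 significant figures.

3060 bits

Propagation delay = 143 / 210000000 = 6.80952e-07 s.
BDP = R × t_prop = 4500000000 × 6.80952e-07 = 3064.29 bits.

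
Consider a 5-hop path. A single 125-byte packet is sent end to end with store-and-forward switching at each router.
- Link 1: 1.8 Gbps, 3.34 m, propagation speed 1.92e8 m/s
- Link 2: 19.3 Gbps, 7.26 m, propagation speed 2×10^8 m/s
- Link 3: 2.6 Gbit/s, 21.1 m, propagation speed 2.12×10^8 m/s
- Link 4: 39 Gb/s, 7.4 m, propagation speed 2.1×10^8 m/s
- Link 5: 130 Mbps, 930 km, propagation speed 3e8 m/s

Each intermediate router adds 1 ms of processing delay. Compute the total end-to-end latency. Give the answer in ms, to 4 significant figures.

L = 125 × 8 = 1000 bits.
Transmission delays (L/R per hop): 0.000555556, 5.18135e-05, 0.000384615, 2.5641e-05, 0.00769231 ms; sum = 0.00870993 ms.
Propagation delays (d/s per hop): 1.73958e-05, 3.63e-05, 9.95283e-05, 3.52381e-05, 3.1 ms; sum = 3.10019 ms.
Processing at 4 router(s): 4 × 1 ms = 4 ms.
End-to-end = 7.109 ms.

7.109 ms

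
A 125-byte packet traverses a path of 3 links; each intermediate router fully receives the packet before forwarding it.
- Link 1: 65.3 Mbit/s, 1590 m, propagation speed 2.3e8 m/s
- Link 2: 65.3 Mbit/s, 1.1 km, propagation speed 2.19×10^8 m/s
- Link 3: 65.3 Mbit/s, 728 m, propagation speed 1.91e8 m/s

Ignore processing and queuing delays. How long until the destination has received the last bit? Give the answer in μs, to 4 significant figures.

61.69 μs

L = 125 × 8 = 1000 bits.
Transmission delay per hop = L/R = 1000/65300000 = 15.3139 μs; 3 hops → 45.9418 μs.
Propagation delays (d/s per hop): 6.91304, 5.02283, 3.81152 μs; sum = 15.7474 μs.
End-to-end = 61.69 μs.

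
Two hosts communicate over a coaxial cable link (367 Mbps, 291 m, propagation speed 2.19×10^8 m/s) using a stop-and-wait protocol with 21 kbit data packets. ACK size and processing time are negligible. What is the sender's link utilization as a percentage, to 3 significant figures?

95.6 %

t_tx = L/R = 21000/367000000 = 5.72207e-05 s.
t_prop = 291/219000000 = 1.32877e-06 s; RTT = 2.65753e-06 s.
Cycle = t_tx + RTT = 5.98782e-05 s.
Utilization = t_tx / cycle = 5.72207e-05/5.98782e-05 = 95.6 %.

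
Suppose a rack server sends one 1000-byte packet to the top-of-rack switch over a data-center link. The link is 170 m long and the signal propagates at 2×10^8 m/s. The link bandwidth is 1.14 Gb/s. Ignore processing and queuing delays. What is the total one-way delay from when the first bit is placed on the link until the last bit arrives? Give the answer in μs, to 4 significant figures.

L = 1000 × 8 = 8000 bits.
Transmission delay = L/R = 8000 / 1140000000 = 7.01754 μs.
Propagation delay = d/s = 170 m / 200000000 m/s = 0.85 μs.
Total = 7.868 μs.

7.868 μs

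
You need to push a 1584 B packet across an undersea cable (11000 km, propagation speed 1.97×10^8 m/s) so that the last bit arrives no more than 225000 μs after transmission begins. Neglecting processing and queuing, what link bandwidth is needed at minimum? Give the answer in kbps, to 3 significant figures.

74.9 kbps

L = 12672 bits.
Propagation delay = 11000000 / 197000000 = 55837.6 μs.
Transmission budget = 225000 − 55837.6 = 169162 μs.
R ≥ L / t_tx = 12672 bits / 0.169162 s = 74.9 kbps.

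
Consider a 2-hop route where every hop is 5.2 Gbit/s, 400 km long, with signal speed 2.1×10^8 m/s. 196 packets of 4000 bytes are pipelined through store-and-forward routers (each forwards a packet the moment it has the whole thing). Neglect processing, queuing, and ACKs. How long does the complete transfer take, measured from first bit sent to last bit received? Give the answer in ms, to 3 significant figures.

5.02 ms

Per-hop transmission t_tx = L/R = 32000/5200000000 = 0.00615385 ms.
Per-hop propagation t_prop = 400000/210000000 = 1.90476 ms.
Pipeline fill: first packet needs 2·t_tx to clear all hops; remaining 195 packets each add one t_tx.
Total = (2+196-1)·t_tx + 2·t_prop = 197·0.00615385 + 2·1.90476 = 5.02 ms.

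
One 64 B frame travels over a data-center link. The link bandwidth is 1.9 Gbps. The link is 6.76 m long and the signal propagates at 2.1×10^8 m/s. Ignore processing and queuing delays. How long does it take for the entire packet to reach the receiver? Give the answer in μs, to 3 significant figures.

0.302 μs

L = 64 × 8 = 512 bits.
Transmission delay = L/R = 512 / 1900000000 = 0.269474 μs.
Propagation delay = d/s = 6.76 m / 210000000 m/s = 0.0321905 μs.
Total = 0.302 μs.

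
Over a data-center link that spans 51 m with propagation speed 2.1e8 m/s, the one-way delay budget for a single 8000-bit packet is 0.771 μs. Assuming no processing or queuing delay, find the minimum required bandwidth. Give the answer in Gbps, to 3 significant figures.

Propagation delay = 51 / 210000000 = 0.242857 μs.
Transmission budget = 0.771 − 0.242857 = 0.528143 μs.
R ≥ L / t_tx = 8000 bits / 5.28143e-07 s = 15.1 Gbps.

15.1 Gbps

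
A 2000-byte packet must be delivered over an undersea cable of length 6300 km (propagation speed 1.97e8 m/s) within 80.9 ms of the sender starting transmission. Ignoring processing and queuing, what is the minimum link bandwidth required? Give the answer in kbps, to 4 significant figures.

327.1 kbps

L = 16000 bits.
Propagation delay = 6300000 / 197000000 = 31.9797 ms.
Transmission budget = 80.9 − 31.9797 = 48.9203 ms.
R ≥ L / t_tx = 16000 bits / 0.0489203 s = 327.1 kbps.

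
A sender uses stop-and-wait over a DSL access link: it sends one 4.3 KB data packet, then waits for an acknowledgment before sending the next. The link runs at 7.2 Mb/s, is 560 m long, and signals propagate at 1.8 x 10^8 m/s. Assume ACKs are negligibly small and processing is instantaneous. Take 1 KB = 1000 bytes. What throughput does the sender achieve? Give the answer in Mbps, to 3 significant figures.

7.19 Mbps

t_tx = L/R = 34400/7200000 = 0.00477778 s.
t_prop = 560/180000000 = 3.11111e-06 s; RTT = 6.22222e-06 s.
Cycle = t_tx + RTT = 0.004784 s.
Throughput = L / cycle = 34400 / 0.004784 = 7.19 Mbps.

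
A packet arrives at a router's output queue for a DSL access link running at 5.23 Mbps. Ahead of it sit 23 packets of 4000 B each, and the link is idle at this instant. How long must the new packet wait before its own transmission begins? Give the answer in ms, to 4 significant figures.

Each queued packet: L/R = 32000/5230000 = 6.11855 ms.
23 queued → 140.727 ms.
Queuing delay = 140.7 ms.

140.7 ms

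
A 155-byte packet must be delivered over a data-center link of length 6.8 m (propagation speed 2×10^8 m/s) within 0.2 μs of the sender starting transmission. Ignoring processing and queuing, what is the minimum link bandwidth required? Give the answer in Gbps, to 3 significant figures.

L = 1240 bits.
Propagation delay = 6.8 / 200000000 = 0.034 μs.
Transmission budget = 0.2 − 0.034 = 0.166 μs.
R ≥ L / t_tx = 1240 bits / 1.66e-07 s = 7.47 Gbps.

7.47 Gbps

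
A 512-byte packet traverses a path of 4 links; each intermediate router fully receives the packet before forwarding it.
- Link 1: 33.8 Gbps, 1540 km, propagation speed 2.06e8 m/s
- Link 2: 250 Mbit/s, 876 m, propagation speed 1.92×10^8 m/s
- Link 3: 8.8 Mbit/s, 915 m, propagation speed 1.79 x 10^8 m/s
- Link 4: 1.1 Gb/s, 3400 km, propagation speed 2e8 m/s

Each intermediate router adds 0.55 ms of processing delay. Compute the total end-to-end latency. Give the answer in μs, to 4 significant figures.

26620 μs

L = 512 × 8 = 4096 bits.
Transmission delays (L/R per hop): 0.121183, 16.384, 465.455, 3.72364 μs; sum = 485.683 μs.
Propagation delays (d/s per hop): 7475.73, 4.5625, 5.11173, 17000 μs; sum = 24485.4 μs.
Processing at 3 router(s): 3 × 0.55 ms = 1650 μs.
End-to-end = 26620 μs.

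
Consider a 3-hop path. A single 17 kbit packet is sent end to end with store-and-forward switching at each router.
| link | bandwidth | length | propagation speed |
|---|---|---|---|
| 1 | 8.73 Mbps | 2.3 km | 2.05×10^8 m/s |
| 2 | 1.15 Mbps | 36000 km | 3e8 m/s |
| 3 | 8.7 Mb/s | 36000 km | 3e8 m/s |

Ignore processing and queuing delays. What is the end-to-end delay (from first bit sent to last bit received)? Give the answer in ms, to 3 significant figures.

259 ms

L = 17000 bits.
Transmission delays (L/R per hop): 1.94731, 14.7826, 1.95402 ms; sum = 18.6839 ms.
Propagation delays (d/s per hop): 0.0112195, 120, 120 ms; sum = 240.011 ms.
End-to-end = 259 ms.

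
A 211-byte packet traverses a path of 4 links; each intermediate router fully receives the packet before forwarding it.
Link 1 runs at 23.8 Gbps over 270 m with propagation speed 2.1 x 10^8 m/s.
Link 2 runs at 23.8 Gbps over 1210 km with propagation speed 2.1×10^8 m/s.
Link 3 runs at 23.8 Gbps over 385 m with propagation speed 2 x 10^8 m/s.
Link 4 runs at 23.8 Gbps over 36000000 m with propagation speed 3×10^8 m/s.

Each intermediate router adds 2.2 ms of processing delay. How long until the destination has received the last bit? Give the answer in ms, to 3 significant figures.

132 ms

L = 211 × 8 = 1688 bits.
Transmission delay per hop = L/R = 1688/23800000000 = 7.09244e-05 ms; 4 hops → 0.000283697 ms.
Propagation delays (d/s per hop): 0.00128571, 5.7619, 0.001925, 120 ms; sum = 125.765 ms.
Processing at 3 router(s): 3 × 2.2 ms = 6.6 ms.
End-to-end = 132 ms.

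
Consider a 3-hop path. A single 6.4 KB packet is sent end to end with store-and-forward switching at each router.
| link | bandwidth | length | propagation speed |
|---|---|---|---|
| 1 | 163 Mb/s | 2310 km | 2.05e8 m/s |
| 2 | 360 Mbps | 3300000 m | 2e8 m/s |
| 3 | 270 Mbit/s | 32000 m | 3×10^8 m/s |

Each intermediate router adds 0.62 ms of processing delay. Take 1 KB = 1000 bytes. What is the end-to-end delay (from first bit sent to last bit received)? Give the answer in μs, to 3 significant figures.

L = 51200 bits.
Transmission delays (L/R per hop): 314.11, 142.222, 189.63 μs; sum = 645.962 μs.
Propagation delays (d/s per hop): 11268.3, 16500, 106.667 μs; sum = 27875 μs.
Processing at 2 router(s): 2 × 0.62 ms = 1240 μs.
End-to-end = 29800 μs.

29800 μs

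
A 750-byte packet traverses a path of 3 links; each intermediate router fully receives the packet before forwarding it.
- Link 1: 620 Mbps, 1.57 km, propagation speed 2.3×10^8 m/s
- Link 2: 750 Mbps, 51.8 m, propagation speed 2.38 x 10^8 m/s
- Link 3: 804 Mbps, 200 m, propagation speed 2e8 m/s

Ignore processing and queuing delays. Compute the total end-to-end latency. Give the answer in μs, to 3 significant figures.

33.2 μs

L = 750 × 8 = 6000 bits.
Transmission delays (L/R per hop): 9.67742, 8, 7.46269 μs; sum = 25.1401 μs.
Propagation delays (d/s per hop): 6.82609, 0.217647, 1 μs; sum = 8.04373 μs.
End-to-end = 33.2 μs.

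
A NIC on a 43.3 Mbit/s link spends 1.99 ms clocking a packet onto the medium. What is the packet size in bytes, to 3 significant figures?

L = R × t_tx = 43300000 b/s × 0.00199 s = 86167 bits.
In bytes: 86167 / 8 = 10800 bytes.

10800 bytes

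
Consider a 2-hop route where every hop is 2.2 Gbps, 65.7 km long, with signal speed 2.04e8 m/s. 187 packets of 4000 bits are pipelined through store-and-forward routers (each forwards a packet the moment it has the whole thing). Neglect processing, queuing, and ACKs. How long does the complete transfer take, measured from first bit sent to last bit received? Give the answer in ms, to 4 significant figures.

0.9859 ms

Per-hop transmission t_tx = L/R = 4000/2200000000 = 0.00181818 ms.
Per-hop propagation t_prop = 65700/204000000 = 0.322059 ms.
Pipeline fill: first packet needs 2·t_tx to clear all hops; remaining 186 packets each add one t_tx.
Total = (2+187-1)·t_tx + 2·t_prop = 188·0.00181818 + 2·0.322059 = 0.9859 ms.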